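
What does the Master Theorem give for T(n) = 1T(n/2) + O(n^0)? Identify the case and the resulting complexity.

Master Theorem for T(n) = 1T(n/2) + O(n^0):

a = 1, b = 2, c = 0
log_b(a) = log_2(1) = 0.0000

Case 2: c = 0 = log_2(1) = 0.0000
T(n) = O(n^0 log n) = O(log n)

For T(n) = 1T(n/2) + O(n^0): log_2(1) = 0.0000. This is Case 2 of the Master Theorem (c = log_b(a), equal work at all levels), giving O(log n).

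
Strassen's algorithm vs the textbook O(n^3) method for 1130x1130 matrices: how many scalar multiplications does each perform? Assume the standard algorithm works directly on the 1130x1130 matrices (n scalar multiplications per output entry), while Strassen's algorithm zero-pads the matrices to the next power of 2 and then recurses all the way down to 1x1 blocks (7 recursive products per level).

Matrix multiplication for 1130x1130 matrices:

Strassen's algorithm requires power-of-2 dimensions. Pad 1130x1130 to 2048x2048 (next power of 2).

Standard algorithm: 1130^3 = 1442897000 multiplications
Strassen's algorithm: 7^(log2(2048)) = 7^11 = 1977326743 multiplications
Difference: 1442897000 - 1977326743 = -534429743 (Strassen uses MORE here due to padding overhead — for small or just-over-power-of-2 n, padding can outweigh the per-level savings)

Standard: 1442897000 multiplications (1130^3). Strassen: 1977326743 multiplications (7^11, after padding to 2048x2048). Strassen reduces 8 recursive multiplications to 7 at each level.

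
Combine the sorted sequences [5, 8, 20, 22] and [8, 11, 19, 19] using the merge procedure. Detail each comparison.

Merging process:

Compare 5 vs 8: take 5 from left. Merged: [5]
Compare 8 vs 8: take 8 from left. Merged: [5, 8]
Compare 20 vs 8: take 8 from right. Merged: [5, 8, 8]
Compare 20 vs 11: take 11 from right. Merged: [5, 8, 8, 11]
Compare 20 vs 19: take 19 from right. Merged: [5, 8, 8, 11, 19]
Compare 20 vs 19: take 19 from right. Merged: [5, 8, 8, 11, 19, 19]
Append remaining from left: [20, 22]. Merged: [5, 8, 8, 11, 19, 19, 20, 22]

Final merged array: [5, 8, 8, 11, 19, 19, 20, 22]
Total comparisons: 6

The merged array is [5, 8, 8, 11, 19, 19, 20, 22], requiring 6 comparisons. The merge step runs in O(n) time where n is the total number of elements.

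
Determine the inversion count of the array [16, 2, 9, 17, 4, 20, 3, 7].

Finding inversions in [16, 2, 9, 17, 4, 20, 3, 7]:

(0, 1): arr[0]=16 > arr[1]=2
(0, 2): arr[0]=16 > arr[2]=9
(0, 4): arr[0]=16 > arr[4]=4
(0, 6): arr[0]=16 > arr[6]=3
(0, 7): arr[0]=16 > arr[7]=7
(2, 4): arr[2]=9 > arr[4]=4
(2, 6): arr[2]=9 > arr[6]=3
(2, 7): arr[2]=9 > arr[7]=7
(3, 4): arr[3]=17 > arr[4]=4
(3, 6): arr[3]=17 > arr[6]=3
(3, 7): arr[3]=17 > arr[7]=7
(4, 6): arr[4]=4 > arr[6]=3
(5, 6): arr[5]=20 > arr[6]=3
(5, 7): arr[5]=20 > arr[7]=7

Total inversions: 14

The array has 14 inversion(s): (0,1), (0,2), (0,4), (0,6), (0,7), (2,4), (2,6), (2,7), (3,4), (3,6), (3,7), (4,6), (5,6), (5,7). Each pair (i,j) satisfies i < j and arr[i] > arr[j].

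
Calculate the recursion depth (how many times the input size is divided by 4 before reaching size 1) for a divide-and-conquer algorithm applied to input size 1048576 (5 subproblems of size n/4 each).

For divide and conquer with division factor 4:

Problem sizes at each level:
Level 0: 1048576
Level 1: 262144
Level 2: 65536
Level 3: 16384
Level 4: 4096
Level 5: 1024
Level 6: 256
Level 7: 64
Level 8: 16
Level 9: 4
Level 10: 1

The root is level 0 and the size-1 base case is level 10 (the tree spans levels 0 through 10, i.e. 11 levels counting the root), so the depth is the number of divisions: log_4(1048576) = 10

The recursion tree depth is log_4(1048576) = 10. At each level, the problem size is divided by 4, so it takes 10 divisions to reduce to a base case of size 1. The algorithm makes 5 recursive calls at each level.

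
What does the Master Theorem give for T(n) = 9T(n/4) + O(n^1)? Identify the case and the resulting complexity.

Master Theorem for T(n) = 9T(n/4) + O(n^1):

a = 9, b = 4, c = 1
log_b(a) = log_4(9) = 1.5850

Case 1: c = 1 < log_4(9) = 1.5850
T(n) = O(n^(log_4 9))

For T(n) = 9T(n/4) + O(n^1): log_4(9) = 1.5850. This is Case 1 of the Master Theorem (c < log_b(a), work dominated by leaves), giving O(n^(log_4 9)).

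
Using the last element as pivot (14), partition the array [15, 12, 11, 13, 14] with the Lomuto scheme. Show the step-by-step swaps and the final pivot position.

Lomuto partition with pivot = 14:

Initial array: [15, 12, 11, 13, 14]

arr[0]=15 > 14: no swap
arr[1]=12 <= 14: swap with position 0, array becomes [12, 15, 11, 13, 14]
arr[2]=11 <= 14: swap with position 1, array becomes [12, 11, 15, 13, 14]
arr[3]=13 <= 14: swap with position 2, array becomes [12, 11, 13, 15, 14]

Place pivot at position 3: [12, 11, 13, 14, 15]
Pivot position: 3

After partitioning with pivot 14, the array becomes [12, 11, 13, 14, 15]. The pivot is placed at index 3. All elements to the left of the pivot are <= 14, and all elements to the right are > 14.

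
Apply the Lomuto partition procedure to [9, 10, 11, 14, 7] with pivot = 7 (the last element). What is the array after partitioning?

Lomuto partition with pivot = 7:

Initial array: [9, 10, 11, 14, 7]

arr[0]=9 > 7: no swap
arr[1]=10 > 7: no swap
arr[2]=11 > 7: no swap
arr[3]=14 > 7: no swap

Place pivot at position 0: [7, 10, 11, 14, 9]
Pivot position: 0

After partitioning with pivot 7, the array becomes [7, 10, 11, 14, 9]. The pivot is placed at index 0. All elements to the left of the pivot are <= 7, and all elements to the right are > 7.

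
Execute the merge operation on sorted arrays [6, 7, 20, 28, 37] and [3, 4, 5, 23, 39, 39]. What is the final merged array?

Merging process:

Compare 6 vs 3: take 3 from right. Merged: [3]
Compare 6 vs 4: take 4 from right. Merged: [3, 4]
Compare 6 vs 5: take 5 from right. Merged: [3, 4, 5]
Compare 6 vs 23: take 6 from left. Merged: [3, 4, 5, 6]
Compare 7 vs 23: take 7 from left. Merged: [3, 4, 5, 6, 7]
Compare 20 vs 23: take 20 from left. Merged: [3, 4, 5, 6, 7, 20]
Compare 28 vs 23: take 23 from right. Merged: [3, 4, 5, 6, 7, 20, 23]
Compare 28 vs 39: take 28 from left. Merged: [3, 4, 5, 6, 7, 20, 23, 28]
Compare 37 vs 39: take 37 from left. Merged: [3, 4, 5, 6, 7, 20, 23, 28, 37]
Append remaining from right: [39, 39]. Merged: [3, 4, 5, 6, 7, 20, 23, 28, 37, 39, 39]

Final merged array: [3, 4, 5, 6, 7, 20, 23, 28, 37, 39, 39]
Total comparisons: 9

The merged array is [3, 4, 5, 6, 7, 20, 23, 28, 37, 39, 39], requiring 9 comparisons. The merge step runs in O(n) time where n is the total number of elements.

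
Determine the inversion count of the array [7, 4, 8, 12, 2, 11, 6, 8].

Finding inversions in [7, 4, 8, 12, 2, 11, 6, 8]:

(0, 1): arr[0]=7 > arr[1]=4
(0, 4): arr[0]=7 > arr[4]=2
(0, 6): arr[0]=7 > arr[6]=6
(1, 4): arr[1]=4 > arr[4]=2
(2, 4): arr[2]=8 > arr[4]=2
(2, 6): arr[2]=8 > arr[6]=6
(3, 4): arr[3]=12 > arr[4]=2
(3, 5): arr[3]=12 > arr[5]=11
(3, 6): arr[3]=12 > arr[6]=6
(3, 7): arr[3]=12 > arr[7]=8
(5, 6): arr[5]=11 > arr[6]=6
(5, 7): arr[5]=11 > arr[7]=8

Total inversions: 12

The array has 12 inversion(s): (0,1), (0,4), (0,6), (1,4), (2,4), (2,6), (3,4), (3,5), (3,6), (3,7), (5,6), (5,7). Each pair (i,j) satisfies i < j and arr[i] > arr[j].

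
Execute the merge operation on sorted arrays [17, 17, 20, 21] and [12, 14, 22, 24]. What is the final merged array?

Merging process:

Compare 17 vs 12: take 12 from right. Merged: [12]
Compare 17 vs 14: take 14 from right. Merged: [12, 14]
Compare 17 vs 22: take 17 from left. Merged: [12, 14, 17]
Compare 17 vs 22: take 17 from left. Merged: [12, 14, 17, 17]
Compare 20 vs 22: take 20 from left. Merged: [12, 14, 17, 17, 20]
Compare 21 vs 22: take 21 from left. Merged: [12, 14, 17, 17, 20, 21]
Append remaining from right: [22, 24]. Merged: [12, 14, 17, 17, 20, 21, 22, 24]

Final merged array: [12, 14, 17, 17, 20, 21, 22, 24]
Total comparisons: 6

The merged array is [12, 14, 17, 17, 20, 21, 22, 24], requiring 6 comparisons. The merge step runs in O(n) time where n is the total number of elements.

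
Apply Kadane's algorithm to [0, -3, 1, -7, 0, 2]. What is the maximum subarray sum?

Using Kadane's algorithm on [0, -3, 1, -7, 0, 2]:

Scanning through the array:
Position 1 (value -3): max_ending_here = -3, max_so_far = 0
Position 2 (value 1): max_ending_here = 1, max_so_far = 1
Position 3 (value -7): max_ending_here = -6, max_so_far = 1
Position 4 (value 0): max_ending_here = 0, max_so_far = 1
Position 5 (value 2): max_ending_here = 2, max_so_far = 2

Maximum subarray: [0, 2]
Maximum sum: 2

The maximum subarray is [0, 2] with sum 2. This subarray runs from index 4 to index 5.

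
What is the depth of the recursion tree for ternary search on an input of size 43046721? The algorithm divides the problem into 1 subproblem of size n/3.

For divide and conquer with division factor 3:

Problem sizes at each level:
Level 0: 43046721
Level 1: 14348907
Level 2: 4782969
Level 3: 1594323
Level 4: 531441
Level 5: 177147
Level 6: 59049
Level 7: 19683
Level 8: 6561
Level 9: 2187
Level 10: 729
Level 11: 243
Level 12: 81
Level 13: 27
Level 14: 9
Level 15: 3
Level 16: 1

The root is level 0 and the size-1 base case is level 16 (the tree spans levels 0 through 16, i.e. 17 levels counting the root), so the depth is the number of divisions: log_3(43046721) = 16

The recursion tree depth is log_3(43046721) = 16. At each level, the problem size is divided by 3, so it takes 16 divisions to reduce to a base case of size 1. The algorithm makes 1 recursive call at each level.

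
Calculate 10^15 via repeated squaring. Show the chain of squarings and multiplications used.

Computing 10^15 by squaring (build up from 10^1; each line after the first costs one multiplication):

10^1 = 10
10^2 = (10^1)^2 = 10^2 = 100
10^3 = 10 * 10^2 = 10 * 100 = 1000
10^6 = (10^3)^2 = 1000^2 = 1000000
10^7 = 10 * 10^6 = 10 * 1000000 = 10000000
10^14 = (10^7)^2 = 10000000^2 = 100000000000000
10^15 = 10 * 10^14 = 10 * 100000000000000 = 1000000000000000

Result: 1000000000000000
Multiplications needed: 6 (6 lines after 10^1)

10^15 = 1000000000000000. Using exponentiation by squaring, this requires 6 multiplications. The key idea: if the exponent is even, square the half-power; if odd, multiply by the base once.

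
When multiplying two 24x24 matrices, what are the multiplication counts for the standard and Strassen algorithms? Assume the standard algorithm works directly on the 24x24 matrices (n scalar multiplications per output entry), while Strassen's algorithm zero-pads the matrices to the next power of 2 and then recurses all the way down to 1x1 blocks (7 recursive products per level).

Matrix multiplication for 24x24 matrices:

Strassen's algorithm requires power-of-2 dimensions. Pad 24x24 to 32x32 (next power of 2).

Standard algorithm: 24^3 = 13824 multiplications
Strassen's algorithm: 7^(log2(32)) = 7^5 = 16807 multiplications
Difference: 13824 - 16807 = -2983 (Strassen uses MORE here due to padding overhead — for small or just-over-power-of-2 n, padding can outweigh the per-level savings)

Standard: 13824 multiplications (24^3). Strassen: 16807 multiplications (7^5, after padding to 32x32). Strassen reduces 8 recursive multiplications to 7 at each level.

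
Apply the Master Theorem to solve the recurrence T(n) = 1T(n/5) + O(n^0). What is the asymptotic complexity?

Master Theorem for T(n) = 1T(n/5) + O(n^0):

a = 1, b = 5, c = 0
log_b(a) = log_5(1) = 0.0000

Case 2: c = 0 = log_5(1) = 0.0000
T(n) = O(n^0 log n) = O(log n)

For T(n) = 1T(n/5) + O(n^0): log_5(1) = 0.0000. This is Case 2 of the Master Theorem (c = log_b(a), equal work at all levels), giving O(log n).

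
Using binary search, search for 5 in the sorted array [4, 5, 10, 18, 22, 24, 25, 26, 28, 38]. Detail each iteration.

Binary search for 5 in [4, 5, 10, 18, 22, 24, 25, 26, 28, 38]:

lo=0, hi=9, mid=4, arr[mid]=22 -> 22 > 5, search left half
lo=0, hi=3, mid=1, arr[mid]=5 -> Found target at index 1!

Binary search finds 5 at index 1 after 2 comparisons. The search repeatedly halves the search space by comparing with the middle element.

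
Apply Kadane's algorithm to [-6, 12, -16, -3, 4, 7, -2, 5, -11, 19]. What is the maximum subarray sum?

Using Kadane's algorithm on [-6, 12, -16, -3, 4, 7, -2, 5, -11, 19]:

Scanning through the array:
Position 1 (value 12): max_ending_here = 12, max_so_far = 12
Position 2 (value -16): max_ending_here = -4, max_so_far = 12
Position 3 (value -3): max_ending_here = -3, max_so_far = 12
Position 4 (value 4): max_ending_here = 4, max_so_far = 12
Position 5 (value 7): max_ending_here = 11, max_so_far = 12
Position 6 (value -2): max_ending_here = 9, max_so_far = 12
Position 7 (value 5): max_ending_here = 14, max_so_far = 14
Position 8 (value -11): max_ending_here = 3, max_so_far = 14
Position 9 (value 19): max_ending_here = 22, max_so_far = 22

Maximum subarray: [4, 7, -2, 5, -11, 19]
Maximum sum: 22

The maximum subarray is [4, 7, -2, 5, -11, 19] with sum 22. This subarray runs from index 4 to index 9.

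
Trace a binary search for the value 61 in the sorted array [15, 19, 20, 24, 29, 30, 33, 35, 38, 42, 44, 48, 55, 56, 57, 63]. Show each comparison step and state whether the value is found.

Binary search for 61 in [15, 19, 20, 24, 29, 30, 33, 35, 38, 42, 44, 48, 55, 56, 57, 63]:

lo=0, hi=15, mid=7, arr[mid]=35 -> 35 < 61, search right half
lo=8, hi=15, mid=11, arr[mid]=48 -> 48 < 61, search right half
lo=12, hi=15, mid=13, arr[mid]=56 -> 56 < 61, search right half
lo=14, hi=15, mid=14, arr[mid]=57 -> 57 < 61, search right half
lo=15, hi=15, mid=15, arr[mid]=63 -> 63 > 61, search left half
lo=15 > hi=14, target 61 not found

Binary search determines that 61 is not in the array after 5 comparisons. The search space was exhausted without finding the target.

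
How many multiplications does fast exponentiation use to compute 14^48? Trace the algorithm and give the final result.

Computing 14^48 by squaring (build up from 14^1; each line after the first costs one multiplication):

14^1 = 14
14^2 = (14^1)^2 = 14^2 = 196
14^3 = 14 * 14^2 = 14 * 196 = 2744
14^6 = (14^3)^2 = 2744^2 = 7529536
14^12 = (14^6)^2 = 7529536^2 = 56693912375296
14^24 = (14^12)^2 = 56693912375296^2 = 3214199700417740936751087616
14^48 = (14^24)^2 = 3214199700417740936751087616^2 = 10331079714165495587340637070279506584015829758908563456

Result: 10331079714165495587340637070279506584015829758908563456
Multiplications needed: 6 (6 lines after 14^1)

14^48 = 10331079714165495587340637070279506584015829758908563456. Using exponentiation by squaring, this requires 6 multiplications. The key idea: if the exponent is even, square the half-power; if odd, multiply by the base once.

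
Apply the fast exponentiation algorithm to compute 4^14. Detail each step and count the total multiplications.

Computing 4^14 by squaring (build up from 4^1; each line after the first costs one multiplication):

4^1 = 4
4^2 = (4^1)^2 = 4^2 = 16
4^3 = 4 * 4^2 = 4 * 16 = 64
4^6 = (4^3)^2 = 64^2 = 4096
4^7 = 4 * 4^6 = 4 * 4096 = 16384
4^14 = (4^7)^2 = 16384^2 = 268435456

Result: 268435456
Multiplications needed: 5 (5 lines after 4^1)

4^14 = 268435456. Using exponentiation by squaring, this requires 5 multiplications. The key idea: if the exponent is even, square the half-power; if odd, multiply by the base once.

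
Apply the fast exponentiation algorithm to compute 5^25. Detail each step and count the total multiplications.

Computing 5^25 by squaring (build up from 5^1; each line after the first costs one multiplication):

5^1 = 5
5^2 = (5^1)^2 = 5^2 = 25
5^3 = 5 * 5^2 = 5 * 25 = 125
5^6 = (5^3)^2 = 125^2 = 15625
5^12 = (5^6)^2 = 15625^2 = 244140625
5^24 = (5^12)^2 = 244140625^2 = 59604644775390625
5^25 = 5 * 5^24 = 5 * 59604644775390625 = 298023223876953125

Result: 298023223876953125
Multiplications needed: 6 (6 lines after 5^1)

5^25 = 298023223876953125. Using exponentiation by squaring, this requires 6 multiplications. The key idea: if the exponent is even, square the half-power; if odd, multiply by the base once.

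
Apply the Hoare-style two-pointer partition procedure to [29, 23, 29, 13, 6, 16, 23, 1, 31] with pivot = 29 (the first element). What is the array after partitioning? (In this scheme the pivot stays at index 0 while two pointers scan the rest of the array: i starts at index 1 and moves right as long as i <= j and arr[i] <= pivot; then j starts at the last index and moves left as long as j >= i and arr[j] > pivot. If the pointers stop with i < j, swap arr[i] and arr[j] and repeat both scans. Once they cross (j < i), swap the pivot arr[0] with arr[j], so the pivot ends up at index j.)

Hoare-style two-pointer partition with pivot = 29:

Initial array: [29, 23, 29, 13, 6, 16, 23, 1, 31]

Pointers start at i = 1, j = 8.
i ends at 8, j ends at 7: the pointers have crossed (j < i), so scanning stops.

Swap pivot arr[0] with arr[7] to place pivot at position 7: [1, 23, 29, 13, 6, 16, 23, 29, 31]
Pivot position: 7

After partitioning with pivot 29, the array becomes [1, 23, 29, 13, 6, 16, 23, 29, 31]. The pivot is placed at index 7. All elements to the left of the pivot are <= 29, and all elements to the right are > 29.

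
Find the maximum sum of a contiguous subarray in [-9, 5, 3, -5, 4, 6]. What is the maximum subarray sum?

Using Kadane's algorithm on [-9, 5, 3, -5, 4, 6]:

Scanning through the array:
Position 1 (value 5): max_ending_here = 5, max_so_far = 5
Position 2 (value 3): max_ending_here = 8, max_so_far = 8
Position 3 (value -5): max_ending_here = 3, max_so_far = 8
Position 4 (value 4): max_ending_here = 7, max_so_far = 8
Position 5 (value 6): max_ending_here = 13, max_so_far = 13

Maximum subarray: [5, 3, -5, 4, 6]
Maximum sum: 13

The maximum subarray is [5, 3, -5, 4, 6] with sum 13. This subarray runs from index 1 to index 5.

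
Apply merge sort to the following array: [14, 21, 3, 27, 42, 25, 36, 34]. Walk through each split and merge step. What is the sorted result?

Merge sort trace:

Split: [14, 21, 3, 27, 42, 25, 36, 34] -> [14, 21, 3, 27] and [42, 25, 36, 34]
  Split: [14, 21, 3, 27] -> [14, 21] and [3, 27]
    Split: [14, 21] -> [14] and [21]
    Merge: [14] + [21] -> [14, 21]
    Split: [3, 27] -> [3] and [27]
    Merge: [3] + [27] -> [3, 27]
  Merge: [14, 21] + [3, 27] -> [3, 14, 21, 27]
  Split: [42, 25, 36, 34] -> [42, 25] and [36, 34]
    Split: [42, 25] -> [42] and [25]
    Merge: [42] + [25] -> [25, 42]
    Split: [36, 34] -> [36] and [34]
    Merge: [36] + [34] -> [34, 36]
  Merge: [25, 42] + [34, 36] -> [25, 34, 36, 42]
Merge: [3, 14, 21, 27] + [25, 34, 36, 42] -> [3, 14, 21, 25, 27, 34, 36, 42]

Final sorted array: [3, 14, 21, 25, 27, 34, 36, 42]

The merge sort proceeds by recursively splitting the array and merging sorted halves.
After all merges, the sorted array is [3, 14, 21, 25, 27, 34, 36, 42].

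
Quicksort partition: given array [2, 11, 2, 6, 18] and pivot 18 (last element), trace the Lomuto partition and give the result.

Lomuto partition with pivot = 18:

Initial array: [2, 11, 2, 6, 18]

arr[0]=2 <= 18: swap with position 0, array becomes [2, 11, 2, 6, 18]
arr[1]=11 <= 18: swap with position 1, array becomes [2, 11, 2, 6, 18]
arr[2]=2 <= 18: swap with position 2, array becomes [2, 11, 2, 6, 18]
arr[3]=6 <= 18: swap with position 3, array becomes [2, 11, 2, 6, 18]

Place pivot at position 4: [2, 11, 2, 6, 18]
Pivot position: 4

After partitioning with pivot 18, the array becomes [2, 11, 2, 6, 18]. The pivot is placed at index 4. All elements to the left of the pivot are <= 18, and all elements to the right are > 18.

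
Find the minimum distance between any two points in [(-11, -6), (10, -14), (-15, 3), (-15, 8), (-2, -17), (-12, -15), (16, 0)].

Computing all pairwise distances among 7 points:

d((-11, -6), (10, -14)) = 22.4722
d((-11, -6), (-15, 3)) = 9.8489
d((-11, -6), (-15, 8)) = 14.5602
d((-11, -6), (-2, -17)) = 14.2127
d((-11, -6), (-12, -15)) = 9.0554
d((-11, -6), (16, 0)) = 27.6586
d((10, -14), (-15, 3)) = 30.2324
d((10, -14), (-15, 8)) = 33.3017
d((10, -14), (-2, -17)) = 12.3693
d((10, -14), (-12, -15)) = 22.0227
d((10, -14), (16, 0)) = 15.2315
d((-15, 3), (-15, 8)) = 5.0 <-- minimum
d((-15, 3), (-2, -17)) = 23.8537
d((-15, 3), (-12, -15)) = 18.2483
d((-15, 3), (16, 0)) = 31.1448
d((-15, 8), (-2, -17)) = 28.178
d((-15, 8), (-12, -15)) = 23.1948
d((-15, 8), (16, 0)) = 32.0156
d((-2, -17), (-12, -15)) = 10.198
d((-2, -17), (16, 0)) = 24.7588
d((-12, -15), (16, 0)) = 31.7648

Closest pair: (-15, 3) and (-15, 8) with distance 5.0

The closest pair is (-15, 3) and (-15, 8) with Euclidean distance 5.0. For 7 points, brute-force pairwise comparison is shown above. For large n, the divide-and-conquer algorithm (sort by x, recurse on halves, check the dividing strip) achieves O(n log n).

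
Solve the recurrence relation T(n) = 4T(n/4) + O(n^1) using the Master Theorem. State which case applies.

Master Theorem for T(n) = 4T(n/4) + O(n^1):

a = 4, b = 4, c = 1
log_b(a) = log_4(4) = 1.0000

Case 2: c = 1 = log_4(4) = 1.0000
T(n) = O(n^1 log n) = O(n log n)

For T(n) = 4T(n/4) + O(n^1): log_4(4) = 1.0000. This is Case 2 of the Master Theorem (c = log_b(a), equal work at all levels), giving O(n log n).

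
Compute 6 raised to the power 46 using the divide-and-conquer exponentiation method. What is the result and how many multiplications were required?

Computing 6^46 by squaring (build up from 6^1; each line after the first costs one multiplication):

6^1 = 6
6^2 = (6^1)^2 = 6^2 = 36
6^4 = (6^2)^2 = 36^2 = 1296
6^5 = 6 * 6^4 = 6 * 1296 = 7776
6^10 = (6^5)^2 = 7776^2 = 60466176
6^11 = 6 * 6^10 = 6 * 60466176 = 362797056
6^22 = (6^11)^2 = 362797056^2 = 131621703842267136
6^23 = 6 * 6^22 = 6 * 131621703842267136 = 789730223053602816
6^46 = (6^23)^2 = 789730223053602816^2 = 623673825204293256669089197883129856

Result: 623673825204293256669089197883129856
Multiplications needed: 8 (8 lines after 6^1)

6^46 = 623673825204293256669089197883129856. Using exponentiation by squaring, this requires 8 multiplications. The key idea: if the exponent is even, square the half-power; if odd, multiply by the base once.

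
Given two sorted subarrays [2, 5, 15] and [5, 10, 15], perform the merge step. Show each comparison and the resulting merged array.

Merging process:

Compare 2 vs 5: take 2 from left. Merged: [2]
Compare 5 vs 5: take 5 from left. Merged: [2, 5]
Compare 15 vs 5: take 5 from right. Merged: [2, 5, 5]
Compare 15 vs 10: take 10 from right. Merged: [2, 5, 5, 10]
Compare 15 vs 15: take 15 from left. Merged: [2, 5, 5, 10, 15]
Append remaining from right: [15]. Merged: [2, 5, 5, 10, 15, 15]

Final merged array: [2, 5, 5, 10, 15, 15]
Total comparisons: 5

The merged array is [2, 5, 5, 10, 15, 15], requiring 5 comparisons. The merge step runs in O(n) time where n is the total number of elements.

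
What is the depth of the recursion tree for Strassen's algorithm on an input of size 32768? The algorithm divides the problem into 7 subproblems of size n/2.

For divide and conquer with division factor 2:

Problem sizes at each level:
Level 0: 32768
Level 1: 16384
Level 2: 8192
Level 3: 4096
Level 4: 2048
Level 5: 1024
Level 6: 512
Level 7: 256
Level 8: 128
Level 9: 64
Level 10: 32
Level 11: 16
Level 12: 8
Level 13: 4
Level 14: 2
Level 15: 1

The root is level 0 and the size-1 base case is level 15 (the tree spans levels 0 through 15, i.e. 16 levels counting the root), so the depth is the number of divisions: log_2(32768) = 15

The recursion tree depth is log_2(32768) = 15. At each level, the problem size is divided by 2, so it takes 15 divisions to reduce to a base case of size 1. The algorithm makes 7 recursive calls at each level.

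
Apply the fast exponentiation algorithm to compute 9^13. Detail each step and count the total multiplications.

Computing 9^13 by squaring (build up from 9^1; each line after the first costs one multiplication):

9^1 = 9
9^2 = (9^1)^2 = 9^2 = 81
9^3 = 9 * 9^2 = 9 * 81 = 729
9^6 = (9^3)^2 = 729^2 = 531441
9^12 = (9^6)^2 = 531441^2 = 282429536481
9^13 = 9 * 9^12 = 9 * 282429536481 = 2541865828329

Result: 2541865828329
Multiplications needed: 5 (5 lines after 9^1)

9^13 = 2541865828329. Using exponentiation by squaring, this requires 5 multiplications. The key idea: if the exponent is even, square the half-power; if odd, multiply by the base once.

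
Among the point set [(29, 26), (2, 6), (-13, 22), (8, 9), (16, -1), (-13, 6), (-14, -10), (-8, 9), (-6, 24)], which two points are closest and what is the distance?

Computing all pairwise distances among 9 points:

d((29, 26), (2, 6)) = 33.6006
d((29, 26), (-13, 22)) = 42.19
d((29, 26), (8, 9)) = 27.0185
d((29, 26), (16, -1)) = 29.9666
d((29, 26), (-13, 6)) = 46.5188
d((29, 26), (-14, -10)) = 56.0803
d((29, 26), (-8, 9)) = 40.7185
d((29, 26), (-6, 24)) = 35.0571
d((2, 6), (-13, 22)) = 21.9317
d((2, 6), (8, 9)) = 6.7082
d((2, 6), (16, -1)) = 15.6525
d((2, 6), (-13, 6)) = 15.0
d((2, 6), (-14, -10)) = 22.6274
d((2, 6), (-8, 9)) = 10.4403
d((2, 6), (-6, 24)) = 19.6977
d((-13, 22), (8, 9)) = 24.6982
d((-13, 22), (16, -1)) = 37.0135
d((-13, 22), (-13, 6)) = 16.0
d((-13, 22), (-14, -10)) = 32.0156
d((-13, 22), (-8, 9)) = 13.9284
d((-13, 22), (-6, 24)) = 7.2801
d((8, 9), (16, -1)) = 12.8062
d((8, 9), (-13, 6)) = 21.2132
d((8, 9), (-14, -10)) = 29.0689
d((8, 9), (-8, 9)) = 16.0
d((8, 9), (-6, 24)) = 20.5183
d((16, -1), (-13, 6)) = 29.8329
d((16, -1), (-14, -10)) = 31.3209
d((16, -1), (-8, 9)) = 26.0
d((16, -1), (-6, 24)) = 33.3017
d((-13, 6), (-14, -10)) = 16.0312
d((-13, 6), (-8, 9)) = 5.831 <-- minimum
d((-13, 6), (-6, 24)) = 19.3132
d((-14, -10), (-8, 9)) = 19.9249
d((-14, -10), (-6, 24)) = 34.9285
d((-8, 9), (-6, 24)) = 15.1327

Closest pair: (-13, 6) and (-8, 9) with distance 5.831

The closest pair is (-13, 6) and (-8, 9) with Euclidean distance 5.831. For 9 points, brute-force pairwise comparison is shown above. For large n, the divide-and-conquer algorithm (sort by x, recurse on halves, check the dividing strip) achieves O(n log n).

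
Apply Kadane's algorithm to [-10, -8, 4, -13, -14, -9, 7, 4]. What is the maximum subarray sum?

Using Kadane's algorithm on [-10, -8, 4, -13, -14, -9, 7, 4]:

Scanning through the array:
Position 1 (value -8): max_ending_here = -8, max_so_far = -8
Position 2 (value 4): max_ending_here = 4, max_so_far = 4
Position 3 (value -13): max_ending_here = -9, max_so_far = 4
Position 4 (value -14): max_ending_here = -14, max_so_far = 4
Position 5 (value -9): max_ending_here = -9, max_so_far = 4
Position 6 (value 7): max_ending_here = 7, max_so_far = 7
Position 7 (value 4): max_ending_here = 11, max_so_far = 11

Maximum subarray: [7, 4]
Maximum sum: 11

The maximum subarray is [7, 4] with sum 11. This subarray runs from index 6 to index 7.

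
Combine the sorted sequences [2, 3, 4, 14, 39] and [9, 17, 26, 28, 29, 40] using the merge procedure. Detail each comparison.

Merging process:

Compare 2 vs 9: take 2 from left. Merged: [2]
Compare 3 vs 9: take 3 from left. Merged: [2, 3]
Compare 4 vs 9: take 4 from left. Merged: [2, 3, 4]
Compare 14 vs 9: take 9 from right. Merged: [2, 3, 4, 9]
Compare 14 vs 17: take 14 from left. Merged: [2, 3, 4, 9, 14]
Compare 39 vs 17: take 17 from right. Merged: [2, 3, 4, 9, 14, 17]
Compare 39 vs 26: take 26 from right. Merged: [2, 3, 4, 9, 14, 17, 26]
Compare 39 vs 28: take 28 from right. Merged: [2, 3, 4, 9, 14, 17, 26, 28]
Compare 39 vs 29: take 29 from right. Merged: [2, 3, 4, 9, 14, 17, 26, 28, 29]
Compare 39 vs 40: take 39 from left. Merged: [2, 3, 4, 9, 14, 17, 26, 28, 29, 39]
Append remaining from right: [40]. Merged: [2, 3, 4, 9, 14, 17, 26, 28, 29, 39, 40]

Final merged array: [2, 3, 4, 9, 14, 17, 26, 28, 29, 39, 40]
Total comparisons: 10

The merged array is [2, 3, 4, 9, 14, 17, 26, 28, 29, 39, 40], requiring 10 comparisons. The merge step runs in O(n) time where n is the total number of elements.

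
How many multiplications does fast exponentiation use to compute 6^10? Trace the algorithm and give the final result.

Computing 6^10 by squaring (build up from 6^1; each line after the first costs one multiplication):

6^1 = 6
6^2 = (6^1)^2 = 6^2 = 36
6^4 = (6^2)^2 = 36^2 = 1296
6^5 = 6 * 6^4 = 6 * 1296 = 7776
6^10 = (6^5)^2 = 7776^2 = 60466176

Result: 60466176
Multiplications needed: 4 (4 lines after 6^1)

6^10 = 60466176. Using exponentiation by squaring, this requires 4 multiplications. The key idea: if the exponent is even, square the half-power; if odd, multiply by the base once.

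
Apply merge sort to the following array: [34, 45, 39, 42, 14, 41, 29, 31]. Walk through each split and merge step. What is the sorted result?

Merge sort trace:

Split: [34, 45, 39, 42, 14, 41, 29, 31] -> [34, 45, 39, 42] and [14, 41, 29, 31]
  Split: [34, 45, 39, 42] -> [34, 45] and [39, 42]
    Split: [34, 45] -> [34] and [45]
    Merge: [34] + [45] -> [34, 45]
    Split: [39, 42] -> [39] and [42]
    Merge: [39] + [42] -> [39, 42]
  Merge: [34, 45] + [39, 42] -> [34, 39, 42, 45]
  Split: [14, 41, 29, 31] -> [14, 41] and [29, 31]
    Split: [14, 41] -> [14] and [41]
    Merge: [14] + [41] -> [14, 41]
    Split: [29, 31] -> [29] and [31]
    Merge: [29] + [31] -> [29, 31]
  Merge: [14, 41] + [29, 31] -> [14, 29, 31, 41]
Merge: [34, 39, 42, 45] + [14, 29, 31, 41] -> [14, 29, 31, 34, 39, 41, 42, 45]

Final sorted array: [14, 29, 31, 34, 39, 41, 42, 45]

The merge sort proceeds by recursively splitting the array and merging sorted halves.
After all merges, the sorted array is [14, 29, 31, 34, 39, 41, 42, 45].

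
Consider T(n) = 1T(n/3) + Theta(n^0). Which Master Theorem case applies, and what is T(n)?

Master Theorem for T(n) = 1T(n/3) + O(n^0):

a = 1, b = 3, c = 0
log_b(a) = log_3(1) = 0.0000

Case 2: c = 0 = log_3(1) = 0.0000
T(n) = O(n^0 log n) = O(log n)

For T(n) = 1T(n/3) + O(n^0): log_3(1) = 0.0000. This is Case 2 of the Master Theorem (c = log_b(a), equal work at all levels), giving O(log n).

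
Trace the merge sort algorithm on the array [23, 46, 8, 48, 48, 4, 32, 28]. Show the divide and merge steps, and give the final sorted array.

Merge sort trace:

Split: [23, 46, 8, 48, 48, 4, 32, 28] -> [23, 46, 8, 48] and [48, 4, 32, 28]
  Split: [23, 46, 8, 48] -> [23, 46] and [8, 48]
    Split: [23, 46] -> [23] and [46]
    Merge: [23] + [46] -> [23, 46]
    Split: [8, 48] -> [8] and [48]
    Merge: [8] + [48] -> [8, 48]
  Merge: [23, 46] + [8, 48] -> [8, 23, 46, 48]
  Split: [48, 4, 32, 28] -> [48, 4] and [32, 28]
    Split: [48, 4] -> [48] and [4]
    Merge: [48] + [4] -> [4, 48]
    Split: [32, 28] -> [32] and [28]
    Merge: [32] + [28] -> [28, 32]
  Merge: [4, 48] + [28, 32] -> [4, 28, 32, 48]
Merge: [8, 23, 46, 48] + [4, 28, 32, 48] -> [4, 8, 23, 28, 32, 46, 48, 48]

Final sorted array: [4, 8, 23, 28, 32, 46, 48, 48]

The merge sort proceeds by recursively splitting the array and merging sorted halves.
After all merges, the sorted array is [4, 8, 23, 28, 32, 46, 48, 48].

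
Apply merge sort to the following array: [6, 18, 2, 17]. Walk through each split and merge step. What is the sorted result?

Merge sort trace:

Split: [6, 18, 2, 17] -> [6, 18] and [2, 17]
  Split: [6, 18] -> [6] and [18]
  Merge: [6] + [18] -> [6, 18]
  Split: [2, 17] -> [2] and [17]
  Merge: [2] + [17] -> [2, 17]
Merge: [6, 18] + [2, 17] -> [2, 6, 17, 18]

Final sorted array: [2, 6, 17, 18]

The merge sort proceeds by recursively splitting the array and merging sorted halves.
After all merges, the sorted array is [2, 6, 17, 18].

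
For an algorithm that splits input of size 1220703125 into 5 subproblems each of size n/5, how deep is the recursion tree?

For divide and conquer with division factor 5:

Problem sizes at each level:
Level 0: 1220703125
Level 1: 244140625
Level 2: 48828125
Level 3: 9765625
Level 4: 1953125
Level 5: 390625
Level 6: 78125
Level 7: 15625
Level 8: 3125
Level 9: 625
Level 10: 125
Level 11: 25
Level 12: 5
Level 13: 1

The root is level 0 and the size-1 base case is level 13 (the tree spans levels 0 through 13, i.e. 14 levels counting the root), so the depth is the number of divisions: log_5(1220703125) = 13

The recursion tree depth is log_5(1220703125) = 13. At each level, the problem size is divided by 5, so it takes 13 divisions to reduce to a base case of size 1. The algorithm makes 5 recursive calls at each level.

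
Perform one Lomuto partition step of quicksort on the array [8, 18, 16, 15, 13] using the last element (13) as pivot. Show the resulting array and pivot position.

Lomuto partition with pivot = 13:

Initial array: [8, 18, 16, 15, 13]

arr[0]=8 <= 13: swap with position 0, array becomes [8, 18, 16, 15, 13]
arr[1]=18 > 13: no swap
arr[2]=16 > 13: no swap
arr[3]=15 > 13: no swap

Place pivot at position 1: [8, 13, 16, 15, 18]
Pivot position: 1

After partitioning with pivot 13, the array becomes [8, 13, 16, 15, 18]. The pivot is placed at index 1. All elements to the left of the pivot are <= 13, and all elements to the right are > 13.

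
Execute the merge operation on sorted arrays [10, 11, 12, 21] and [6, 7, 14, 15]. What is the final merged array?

Merging process:

Compare 10 vs 6: take 6 from right. Merged: [6]
Compare 10 vs 7: take 7 from right. Merged: [6, 7]
Compare 10 vs 14: take 10 from left. Merged: [6, 7, 10]
Compare 11 vs 14: take 11 from left. Merged: [6, 7, 10, 11]
Compare 12 vs 14: take 12 from left. Merged: [6, 7, 10, 11, 12]
Compare 21 vs 14: take 14 from right. Merged: [6, 7, 10, 11, 12, 14]
Compare 21 vs 15: take 15 from right. Merged: [6, 7, 10, 11, 12, 14, 15]
Append remaining from left: [21]. Merged: [6, 7, 10, 11, 12, 14, 15, 21]

Final merged array: [6, 7, 10, 11, 12, 14, 15, 21]
Total comparisons: 7

The merged array is [6, 7, 10, 11, 12, 14, 15, 21], requiring 7 comparisons. The merge step runs in O(n) time where n is the total number of elements.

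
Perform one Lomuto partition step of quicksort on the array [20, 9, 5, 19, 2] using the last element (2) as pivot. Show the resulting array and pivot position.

Lomuto partition with pivot = 2:

Initial array: [20, 9, 5, 19, 2]

arr[0]=20 > 2: no swap
arr[1]=9 > 2: no swap
arr[2]=5 > 2: no swap
arr[3]=19 > 2: no swap

Place pivot at position 0: [2, 9, 5, 19, 20]
Pivot position: 0

After partitioning with pivot 2, the array becomes [2, 9, 5, 19, 20]. The pivot is placed at index 0. All elements to the left of the pivot are <= 2, and all elements to the right are > 2.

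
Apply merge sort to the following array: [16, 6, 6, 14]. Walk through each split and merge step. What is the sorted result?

Merge sort trace:

Split: [16, 6, 6, 14] -> [16, 6] and [6, 14]
  Split: [16, 6] -> [16] and [6]
  Merge: [16] + [6] -> [6, 16]
  Split: [6, 14] -> [6] and [14]
  Merge: [6] + [14] -> [6, 14]
Merge: [6, 16] + [6, 14] -> [6, 6, 14, 16]

Final sorted array: [6, 6, 14, 16]

The merge sort proceeds by recursively splitting the array and merging sorted halves.
After all merges, the sorted array is [6, 6, 14, 16].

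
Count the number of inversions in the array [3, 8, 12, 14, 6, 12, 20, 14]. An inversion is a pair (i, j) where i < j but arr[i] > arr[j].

Finding inversions in [3, 8, 12, 14, 6, 12, 20, 14]:

(1, 4): arr[1]=8 > arr[4]=6
(2, 4): arr[2]=12 > arr[4]=6
(3, 4): arr[3]=14 > arr[4]=6
(3, 5): arr[3]=14 > arr[5]=12
(6, 7): arr[6]=20 > arr[7]=14

Total inversions: 5

The array has 5 inversion(s): (1,4), (2,4), (3,4), (3,5), (6,7). Each pair (i,j) satisfies i < j and arr[i] > arr[j].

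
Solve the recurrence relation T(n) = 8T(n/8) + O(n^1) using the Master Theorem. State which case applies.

Master Theorem for T(n) = 8T(n/8) + O(n^1):

a = 8, b = 8, c = 1
log_b(a) = log_8(8) = 1.0000

Case 2: c = 1 = log_8(8) = 1.0000
T(n) = O(n^1 log n) = O(n log n)

For T(n) = 8T(n/8) + O(n^1): log_8(8) = 1.0000. This is Case 2 of the Master Theorem (c = log_b(a), equal work at all levels), giving O(n log n).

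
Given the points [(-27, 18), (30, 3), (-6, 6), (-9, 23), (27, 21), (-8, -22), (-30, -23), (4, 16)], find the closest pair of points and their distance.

Computing all pairwise distances among 8 points:

d((-27, 18), (30, 3)) = 58.9406
d((-27, 18), (-6, 6)) = 24.1868
d((-27, 18), (-9, 23)) = 18.6815
d((-27, 18), (27, 21)) = 54.0833
d((-27, 18), (-8, -22)) = 44.2832
d((-27, 18), (-30, -23)) = 41.1096
d((-27, 18), (4, 16)) = 31.0644
d((30, 3), (-6, 6)) = 36.1248
d((30, 3), (-9, 23)) = 43.8292
d((30, 3), (27, 21)) = 18.2483
d((30, 3), (-8, -22)) = 45.4863
d((30, 3), (-30, -23)) = 65.3911
d((30, 3), (4, 16)) = 29.0689
d((-6, 6), (-9, 23)) = 17.2627
d((-6, 6), (27, 21)) = 36.2491
d((-6, 6), (-8, -22)) = 28.0713
d((-6, 6), (-30, -23)) = 37.6431
d((-6, 6), (4, 16)) = 14.1421 <-- minimum
d((-9, 23), (27, 21)) = 36.0555
d((-9, 23), (-8, -22)) = 45.0111
d((-9, 23), (-30, -23)) = 50.5668
d((-9, 23), (4, 16)) = 14.7648
d((27, 21), (-8, -22)) = 55.4437
d((27, 21), (-30, -23)) = 72.0069
d((27, 21), (4, 16)) = 23.5372
d((-8, -22), (-30, -23)) = 22.0227
d((-8, -22), (4, 16)) = 39.8497
d((-30, -23), (4, 16)) = 51.7397

Closest pair: (-6, 6) and (4, 16) with distance 14.1421

The closest pair is (-6, 6) and (4, 16) with Euclidean distance 14.1421. For 8 points, brute-force pairwise comparison is shown above. For large n, the divide-and-conquer algorithm (sort by x, recurse on halves, check the dividing strip) achieves O(n log n).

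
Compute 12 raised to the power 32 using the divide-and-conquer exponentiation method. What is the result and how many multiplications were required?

Computing 12^32 by squaring (build up from 12^1; each line after the first costs one multiplication):

12^1 = 12
12^2 = (12^1)^2 = 12^2 = 144
12^4 = (12^2)^2 = 144^2 = 20736
12^8 = (12^4)^2 = 20736^2 = 429981696
12^16 = (12^8)^2 = 429981696^2 = 184884258895036416
12^32 = (12^16)^2 = 184884258895036416^2 = 34182189187166852111368841966125056

Result: 34182189187166852111368841966125056
Multiplications needed: 5 (5 lines after 12^1)

12^32 = 34182189187166852111368841966125056. Using exponentiation by squaring, this requires 5 multiplications. The key idea: if the exponent is even, square the half-power; if odd, multiply by the base once.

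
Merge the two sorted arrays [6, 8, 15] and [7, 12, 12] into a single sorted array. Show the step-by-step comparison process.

Merging process:

Compare 6 vs 7: take 6 from left. Merged: [6]
Compare 8 vs 7: take 7 from right. Merged: [6, 7]
Compare 8 vs 12: take 8 from left. Merged: [6, 7, 8]
Compare 15 vs 12: take 12 from right. Merged: [6, 7, 8, 12]
Compare 15 vs 12: take 12 from right. Merged: [6, 7, 8, 12, 12]
Append remaining from left: [15]. Merged: [6, 7, 8, 12, 12, 15]

Final merged array: [6, 7, 8, 12, 12, 15]
Total comparisons: 5

The merged array is [6, 7, 8, 12, 12, 15], requiring 5 comparisons. The merge step runs in O(n) time where n is the total number of elements.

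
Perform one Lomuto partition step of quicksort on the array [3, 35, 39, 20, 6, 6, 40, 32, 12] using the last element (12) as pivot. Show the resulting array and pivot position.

Lomuto partition with pivot = 12:

Initial array: [3, 35, 39, 20, 6, 6, 40, 32, 12]

arr[0]=3 <= 12: swap with position 0, array becomes [3, 35, 39, 20, 6, 6, 40, 32, 12]
arr[1]=35 > 12: no swap
arr[2]=39 > 12: no swap
arr[3]=20 > 12: no swap
arr[4]=6 <= 12: swap with position 1, array becomes [3, 6, 39, 20, 35, 6, 40, 32, 12]
arr[5]=6 <= 12: swap with position 2, array becomes [3, 6, 6, 20, 35, 39, 40, 32, 12]
arr[6]=40 > 12: no swap
arr[7]=32 > 12: no swap

Place pivot at position 3: [3, 6, 6, 12, 35, 39, 40, 32, 20]
Pivot position: 3

After partitioning with pivot 12, the array becomes [3, 6, 6, 12, 35, 39, 40, 32, 20]. The pivot is placed at index 3. All elements to the left of the pivot are <= 12, and all elements to the right are > 12.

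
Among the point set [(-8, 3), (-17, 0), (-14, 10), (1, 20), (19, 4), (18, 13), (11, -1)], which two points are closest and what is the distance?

Computing all pairwise distances among 7 points:

d((-8, 3), (-17, 0)) = 9.4868
d((-8, 3), (-14, 10)) = 9.2195
d((-8, 3), (1, 20)) = 19.2354
d((-8, 3), (19, 4)) = 27.0185
d((-8, 3), (18, 13)) = 27.8568
d((-8, 3), (11, -1)) = 19.4165
d((-17, 0), (-14, 10)) = 10.4403
d((-17, 0), (1, 20)) = 26.9072
d((-17, 0), (19, 4)) = 36.2215
d((-17, 0), (18, 13)) = 37.3363
d((-17, 0), (11, -1)) = 28.0179
d((-14, 10), (1, 20)) = 18.0278
d((-14, 10), (19, 4)) = 33.541
d((-14, 10), (18, 13)) = 32.1403
d((-14, 10), (11, -1)) = 27.313
d((1, 20), (19, 4)) = 24.0832
d((1, 20), (18, 13)) = 18.3848
d((1, 20), (11, -1)) = 23.2594
d((19, 4), (18, 13)) = 9.0554 <-- minimum
d((19, 4), (11, -1)) = 9.434
d((18, 13), (11, -1)) = 15.6525

Closest pair: (19, 4) and (18, 13) with distance 9.0554

The closest pair is (19, 4) and (18, 13) with Euclidean distance 9.0554. For 7 points, brute-force pairwise comparison is shown above. For large n, the divide-and-conquer algorithm (sort by x, recurse on halves, check the dividing strip) achieves O(n log n).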